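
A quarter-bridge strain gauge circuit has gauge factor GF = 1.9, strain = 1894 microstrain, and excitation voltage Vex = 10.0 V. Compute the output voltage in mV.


Quarter bridge output: Vout = (GF * epsilon * Vex) / 4.
Vout = (1.9 * 1894e-6 * 10.0) / 4
Vout = 0.035986 / 4 V
Vout = 0.0089965 V = 8.9965 mV

8.9965 mV


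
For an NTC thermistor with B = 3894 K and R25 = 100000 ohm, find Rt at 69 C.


NTC thermistor equation: Rt = R25 * exp(B * (1/T - 1/T25)).
T in Kelvin: 342.15 K, T25 = 298.15 K
1/T - 1/T25 = 1/342.15 - 1/298.15 = -0.00043132
B * (1/T - 1/T25) = 3894 * -0.00043132 = -1.6796
Rt = 100000 * exp(-1.6796) = 18645.5 ohm

18645.5 ohm


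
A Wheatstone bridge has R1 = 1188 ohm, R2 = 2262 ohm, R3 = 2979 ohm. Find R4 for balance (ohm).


At balance: R1*R4 = R2*R3, so R4 = R2*R3/R1.
R4 = 2262 * 2979 / 1188
R4 = 6738498 / 1188
R4 = 5672.14 ohm

5672.14 ohm


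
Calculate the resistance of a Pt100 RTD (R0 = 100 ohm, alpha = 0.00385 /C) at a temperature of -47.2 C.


The RTD equation: Rt = R0 * (1 + alpha * T).
Rt = 100 * (1 + 0.00385 * -47.2)
Rt = 100 * (1 + -0.18172)
Rt = 100 * 0.81828
Rt = 81.828 ohm

81.828 ohm


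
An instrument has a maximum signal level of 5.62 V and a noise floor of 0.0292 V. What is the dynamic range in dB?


Dynamic range = 20 * log10(Vmax / Vnoise).
DR = 20 * log10(5.62 / 0.0292)
DR = 20 * log10(192.47)
DR = 45.69 dB

45.69 dB


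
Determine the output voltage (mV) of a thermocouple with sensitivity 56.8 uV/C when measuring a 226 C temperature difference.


The thermocouple output V = sensitivity * dT.
V = 56.8 uV/C * 226 C
V = 12836.8 uV
V = 12.837 mV

12.837 mV


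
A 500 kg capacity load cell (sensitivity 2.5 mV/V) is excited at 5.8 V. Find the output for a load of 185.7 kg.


Vout = rated_output * Vex * (load / capacity).
Vout = 2.5 * 5.8 * (185.7 / 500)
Vout = 2.5 * 5.8 * 0.3714
Vout = 5.385 mV

5.385 mV


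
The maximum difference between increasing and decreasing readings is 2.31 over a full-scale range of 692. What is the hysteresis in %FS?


Hysteresis = (max difference / full scale) * 100%.
H = (2.31 / 692) * 100
H = 0.334 %FS

0.334 %FS


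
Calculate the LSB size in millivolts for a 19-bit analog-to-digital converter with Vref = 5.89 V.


The resolution (LSB) of an ADC is Vref / 2^n.
LSB = 5.89 / 2^19
LSB = 5.89 / 524288
LSB = 1.123e-05 V = 0.01123428 mV

0.01123428 mV


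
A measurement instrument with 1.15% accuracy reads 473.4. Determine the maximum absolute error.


Absolute error = (accuracy% / 100) * reading.
Error = (1.15 / 100) * 473.4
Error = 0.0115 * 473.4
Error = 5.4441

5.4441


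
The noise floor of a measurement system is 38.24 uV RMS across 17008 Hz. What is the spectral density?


Noise spectral density = Vrms / sqrt(BW).
NSD = 38.24 / sqrt(17008)
NSD = 38.24 / 130.4147
NSD = 0.2932 uV/sqrt(Hz)

0.2932 uV/sqrt(Hz)


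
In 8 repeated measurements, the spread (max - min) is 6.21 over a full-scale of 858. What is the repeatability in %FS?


Repeatability = (spread / full scale) * 100%.
R = (6.21 / 858) * 100
R = 0.724 %FS

0.724 %FS


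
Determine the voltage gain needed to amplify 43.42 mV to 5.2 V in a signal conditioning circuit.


Gain = Vout / Vin (converting to same units).
G = 5.2 V / 43.42 mV
G = 5200.0 mV / 43.42 mV
G = 119.76

119.76


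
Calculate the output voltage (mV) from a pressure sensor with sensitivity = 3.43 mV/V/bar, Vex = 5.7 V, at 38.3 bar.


Output = sensitivity * Vex * P.
Vout = 3.43 * 5.7 * 38.3
Vout = 19.551 * 38.3
Vout = 748.8 mV

748.8 mV


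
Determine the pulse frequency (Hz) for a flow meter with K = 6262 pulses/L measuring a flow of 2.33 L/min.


Frequency = K * Q / 60 (converting L/min to L/s).
f = 6262 * 2.33 / 60
f = 14590.46 / 60
f = 243.17 Hz

243.17 Hz


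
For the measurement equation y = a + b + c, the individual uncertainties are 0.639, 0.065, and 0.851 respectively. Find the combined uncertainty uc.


For a sum of independent quantities, uc = sqrt(u1^2 + u2^2 + u3^2).
uc = sqrt(0.639^2 + 0.065^2 + 0.851^2)
uc = sqrt(0.408321 + 0.004225 + 0.724201)
uc = 1.0662

1.0662


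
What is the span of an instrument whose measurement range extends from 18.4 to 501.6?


Span = upper range - lower range.
Span = 501.6 - (18.4)
Span = 483.2

483.2


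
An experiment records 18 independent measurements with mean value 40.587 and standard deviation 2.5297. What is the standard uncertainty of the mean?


The standard uncertainty for Type A evaluation is u = s / sqrt(n).
u = 2.5297 / sqrt(18)
u = 2.5297 / 4.2426
u = 0.5963

0.5963


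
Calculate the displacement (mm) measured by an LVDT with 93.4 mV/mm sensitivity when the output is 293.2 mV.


Displacement = Vout / sensitivity.
d = 293.2 / 93.4
d = 3.139 mm

3.139 mm


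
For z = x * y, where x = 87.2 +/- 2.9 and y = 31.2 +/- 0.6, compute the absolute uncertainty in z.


For a product z = x*y, the relative uncertainty is:
uz/z = sqrt((ux/x)^2 + (uy/y)^2)
Relative uncertainties: ux/x = 2.9/87.2 = 0.033257
uy/y = 0.6/31.2 = 0.019231
z = 87.2 * 31.2 = 2720.6
uz = 2720.6 * sqrt(0.033257^2 + 0.019231^2) = 104.518

104.518


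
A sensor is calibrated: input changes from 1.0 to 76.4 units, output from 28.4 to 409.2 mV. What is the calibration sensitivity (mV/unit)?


Sensitivity = (y2 - y1) / (x2 - x1).
S = (409.2 - 28.4) / (76.4 - 1.0)
S = 380.8 / 75.4
S = 5.0504 mV/unit

5.0504 mV/unit


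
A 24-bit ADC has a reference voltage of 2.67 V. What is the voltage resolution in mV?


The resolution (LSB) of an ADC is Vref / 2^n.
LSB = 2.67 / 2^24
LSB = 2.67 / 16777216
LSB = 1.6e-07 V = 0.00015914 mV

0.00015914 mV


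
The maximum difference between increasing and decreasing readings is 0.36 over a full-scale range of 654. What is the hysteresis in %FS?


Hysteresis = (max difference / full scale) * 100%.
H = (0.36 / 654) * 100
H = 0.055 %FS

0.055 %FS


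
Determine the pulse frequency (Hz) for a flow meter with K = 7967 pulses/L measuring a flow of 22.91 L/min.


Frequency = K * Q / 60 (converting L/min to L/s).
f = 7967 * 22.91 / 60
f = 182523.97 / 60
f = 3042.07 Hz

3042.07 Hz


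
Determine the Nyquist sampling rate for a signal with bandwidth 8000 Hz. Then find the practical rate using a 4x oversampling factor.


By Nyquist theorem, fs_min = 2 * fmax.
fs_min = 2 * 8000 = 16000 Hz
Practical rate = 4 * fs_min = 4 * 16000 = 64000 Hz

fs_min = 16000 Hz, fs_practical = 64000 Hz


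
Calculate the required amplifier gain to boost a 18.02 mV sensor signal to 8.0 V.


Gain = Vout / Vin (converting to same units).
G = 8.0 V / 18.02 mV
G = 8000.0 mV / 18.02 mV
G = 443.95

443.95


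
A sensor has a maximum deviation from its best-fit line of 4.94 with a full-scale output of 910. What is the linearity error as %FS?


Linearity error = (max deviation / full scale) * 100%.
Linearity = (4.94 / 910) * 100
Linearity = 0.543 %FS

0.543 %FS


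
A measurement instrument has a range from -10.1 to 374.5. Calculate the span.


Span = upper range - lower range.
Span = 374.5 - (-10.1)
Span = 384.6

384.6


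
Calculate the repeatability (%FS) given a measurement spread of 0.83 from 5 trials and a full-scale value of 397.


Repeatability = (spread / full scale) * 100%.
R = (0.83 / 397) * 100
R = 0.209 %FS

0.209 %FS


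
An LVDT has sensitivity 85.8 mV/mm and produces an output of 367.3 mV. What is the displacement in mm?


Displacement = Vout / sensitivity.
d = 367.3 / 85.8
d = 4.281 mm

4.281 mm


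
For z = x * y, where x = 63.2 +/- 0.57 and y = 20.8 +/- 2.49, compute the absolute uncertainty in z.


For a product z = x*y, the relative uncertainty is:
uz/z = sqrt((ux/x)^2 + (uy/y)^2)
Relative uncertainties: ux/x = 0.57/63.2 = 0.009019
uy/y = 2.49/20.8 = 0.119712
z = 63.2 * 20.8 = 1314.6
uz = 1314.6 * sqrt(0.009019^2 + 0.119712^2) = 157.814

157.814


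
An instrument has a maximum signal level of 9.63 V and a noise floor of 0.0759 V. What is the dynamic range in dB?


Dynamic range = 20 * log10(Vmax / Vnoise).
DR = 20 * log10(9.63 / 0.0759)
DR = 20 * log10(126.88)
DR = 42.07 dB

42.07 dB


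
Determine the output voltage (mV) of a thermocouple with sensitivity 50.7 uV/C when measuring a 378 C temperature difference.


The thermocouple output V = sensitivity * dT.
V = 50.7 uV/C * 378 C
V = 19164.6 uV
V = 19.165 mV

19.165 mV


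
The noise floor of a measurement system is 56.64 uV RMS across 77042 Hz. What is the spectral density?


Noise spectral density = Vrms / sqrt(BW).
NSD = 56.64 / sqrt(77042)
NSD = 56.64 / 277.5644
NSD = 0.2041 uV/sqrt(Hz)

0.2041 uV/sqrt(Hz)


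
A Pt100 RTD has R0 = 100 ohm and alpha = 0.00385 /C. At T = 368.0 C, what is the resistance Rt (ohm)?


The RTD equation: Rt = R0 * (1 + alpha * T).
Rt = 100 * (1 + 0.00385 * 368.0)
Rt = 100 * (1 + 1.4168)
Rt = 100 * 2.4168
Rt = 241.68 ohm

241.68 ohm


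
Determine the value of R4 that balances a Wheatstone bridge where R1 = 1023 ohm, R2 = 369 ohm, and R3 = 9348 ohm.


At balance: R1*R4 = R2*R3, so R4 = R2*R3/R1.
R4 = 369 * 9348 / 1023
R4 = 3449412 / 1023
R4 = 3371.86 ohm

3371.86 ohm


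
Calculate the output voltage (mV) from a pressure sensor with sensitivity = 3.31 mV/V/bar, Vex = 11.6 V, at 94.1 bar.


Output = sensitivity * Vex * P.
Vout = 3.31 * 11.6 * 94.1
Vout = 38.396 * 94.1
Vout = 3613.06 mV

3613.06 mV


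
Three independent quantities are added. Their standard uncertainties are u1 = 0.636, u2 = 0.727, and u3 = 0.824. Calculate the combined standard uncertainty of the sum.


For a sum of independent quantities, uc = sqrt(u1^2 + u2^2 + u3^2).
uc = sqrt(0.636^2 + 0.727^2 + 0.824^2)
uc = sqrt(0.404496 + 0.528529 + 0.678976)
uc = 1.2696

1.2696


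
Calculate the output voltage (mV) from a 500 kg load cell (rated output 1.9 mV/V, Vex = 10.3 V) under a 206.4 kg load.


Vout = rated_output * Vex * (load / capacity).
Vout = 1.9 * 10.3 * (206.4 / 500)
Vout = 1.9 * 10.3 * 0.4128
Vout = 8.078 mV

8.078 mV


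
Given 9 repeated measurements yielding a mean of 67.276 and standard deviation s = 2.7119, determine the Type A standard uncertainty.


The standard uncertainty for Type A evaluation is u = s / sqrt(n).
u = 2.7119 / sqrt(9)
u = 2.7119 / 3.0
u = 0.904

0.904


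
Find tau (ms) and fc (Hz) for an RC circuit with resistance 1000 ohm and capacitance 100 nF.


Time constant: tau = R * C.
tau = 1000 * 1.00e-07 = 0.0001 s
tau = 0.1 ms
Cutoff frequency: fc = 1 / (2*pi*R*C).
fc = 1 / (2*pi*0.0001) = 1591.55 Hz

tau = 0.1 ms, fc = 1591.55 Hz


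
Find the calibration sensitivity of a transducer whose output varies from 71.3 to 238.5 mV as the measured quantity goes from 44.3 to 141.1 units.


Sensitivity = (y2 - y1) / (x2 - x1).
S = (238.5 - 71.3) / (141.1 - 44.3)
S = 167.2 / 96.8
S = 1.7273 mV/unit

1.7273 mV/unit


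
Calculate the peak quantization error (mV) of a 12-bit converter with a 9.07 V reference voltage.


The maximum quantization error is +/- LSB/2.
LSB = Vref / 2^n = 9.07 / 4096 = 0.00221436 V
Max error = LSB / 2 = 0.00221436 / 2 = 0.00110718 V
Max error = 1.1072 mV

1.1072 mV


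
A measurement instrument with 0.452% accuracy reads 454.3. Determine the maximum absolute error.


Absolute error = (accuracy% / 100) * reading.
Error = (0.452 / 100) * 454.3
Error = 0.00452 * 454.3
Error = 2.0534

2.0534


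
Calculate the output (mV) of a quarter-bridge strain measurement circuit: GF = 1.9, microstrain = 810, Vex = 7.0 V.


Quarter bridge output: Vout = (GF * epsilon * Vex) / 4.
Vout = (1.9 * 810e-6 * 7.0) / 4
Vout = 0.010773 / 4 V
Vout = 0.00269325 V = 2.6932 mV

2.6932 mV


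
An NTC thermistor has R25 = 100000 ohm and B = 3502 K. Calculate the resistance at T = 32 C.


NTC thermistor equation: Rt = R25 * exp(B * (1/T - 1/T25)).
T in Kelvin: 305.15 K, T25 = 298.15 K
1/T - 1/T25 = 1/305.15 - 1/298.15 = -7.694e-05
B * (1/T - 1/T25) = 3502 * -7.694e-05 = -0.2694
Rt = 100000 * exp(-0.2694) = 76380.5 ohm

76380.5 ohm


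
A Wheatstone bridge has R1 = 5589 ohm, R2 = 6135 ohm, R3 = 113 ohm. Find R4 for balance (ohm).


At balance: R1*R4 = R2*R3, so R4 = R2*R3/R1.
R4 = 6135 * 113 / 5589
R4 = 693255 / 5589
R4 = 124.04 ohm

124.04 ohm


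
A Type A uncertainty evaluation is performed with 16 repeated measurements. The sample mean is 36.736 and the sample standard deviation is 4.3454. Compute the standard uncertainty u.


The standard uncertainty for Type A evaluation is u = s / sqrt(n).
u = 4.3454 / sqrt(16)
u = 4.3454 / 4.0
u = 1.0863

1.0863


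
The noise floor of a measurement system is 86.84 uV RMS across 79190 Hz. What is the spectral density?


Noise spectral density = Vrms / sqrt(BW).
NSD = 86.84 / sqrt(79190)
NSD = 86.84 / 281.4072
NSD = 0.3086 uV/sqrt(Hz)

0.3086 uV/sqrt(Hz)


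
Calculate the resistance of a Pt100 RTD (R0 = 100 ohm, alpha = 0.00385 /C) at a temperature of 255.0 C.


The RTD equation: Rt = R0 * (1 + alpha * T).
Rt = 100 * (1 + 0.00385 * 255.0)
Rt = 100 * (1 + 0.98175)
Rt = 100 * 1.98175
Rt = 198.175 ohm

198.175 ohm


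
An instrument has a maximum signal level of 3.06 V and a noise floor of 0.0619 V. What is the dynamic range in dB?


Dynamic range = 20 * log10(Vmax / Vnoise).
DR = 20 * log10(3.06 / 0.0619)
DR = 20 * log10(49.43)
DR = 33.88 dB

33.88 dB


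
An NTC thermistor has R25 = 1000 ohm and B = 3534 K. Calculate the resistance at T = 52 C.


NTC thermistor equation: Rt = R25 * exp(B * (1/T - 1/T25)).
T in Kelvin: 325.15 K, T25 = 298.15 K
1/T - 1/T25 = 1/325.15 - 1/298.15 = -0.00027851
B * (1/T - 1/T25) = 3534 * -0.00027851 = -0.9843
Rt = 1000 * exp(-0.9843) = 373.7 ohm

373.7 ohm


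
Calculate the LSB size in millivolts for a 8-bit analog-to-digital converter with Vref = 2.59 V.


The resolution (LSB) of an ADC is Vref / 2^n.
LSB = 2.59 / 2^8
LSB = 2.59 / 256
LSB = 0.01011719 V = 10.1171875 mV

10.1171875 mV


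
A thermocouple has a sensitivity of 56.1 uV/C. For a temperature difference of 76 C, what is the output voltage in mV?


The thermocouple output V = sensitivity * dT.
V = 56.1 uV/C * 76 C
V = 4263.6 uV
V = 4.264 mV

4.264 mV


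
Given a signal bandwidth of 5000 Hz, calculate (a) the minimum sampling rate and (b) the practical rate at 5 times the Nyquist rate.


By Nyquist theorem, fs_min = 2 * fmax.
fs_min = 2 * 5000 = 10000 Hz
Practical rate = 5 * fs_min = 5 * 10000 = 50000 Hz

fs_min = 10000 Hz, fs_practical = 50000 Hz


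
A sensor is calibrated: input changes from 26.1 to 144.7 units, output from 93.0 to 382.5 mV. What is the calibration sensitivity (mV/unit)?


Sensitivity = (y2 - y1) / (x2 - x1).
S = (382.5 - 93.0) / (144.7 - 26.1)
S = 289.5 / 118.6
S = 2.441 mV/unit

2.441 mV/unit


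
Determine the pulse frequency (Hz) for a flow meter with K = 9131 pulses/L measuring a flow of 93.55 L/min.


Frequency = K * Q / 60 (converting L/min to L/s).
f = 9131 * 93.55 / 60
f = 854205.05 / 60
f = 14236.75 Hz

14236.75 Hz


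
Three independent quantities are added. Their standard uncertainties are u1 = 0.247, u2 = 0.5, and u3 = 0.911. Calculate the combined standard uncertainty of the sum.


For a sum of independent quantities, uc = sqrt(u1^2 + u2^2 + u3^2).
uc = sqrt(0.247^2 + 0.5^2 + 0.911^2)
uc = sqrt(0.061009 + 0.25 + 0.829921)
uc = 1.0681

1.0681


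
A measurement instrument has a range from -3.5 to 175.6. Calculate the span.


Span = upper range - lower range.
Span = 175.6 - (-3.5)
Span = 179.1

179.1


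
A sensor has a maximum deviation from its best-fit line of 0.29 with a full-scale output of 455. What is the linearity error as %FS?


Linearity error = (max deviation / full scale) * 100%.
Linearity = (0.29 / 455) * 100
Linearity = 0.064 %FS

0.064 %FS


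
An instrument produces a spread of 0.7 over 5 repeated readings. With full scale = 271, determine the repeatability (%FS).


Repeatability = (spread / full scale) * 100%.
R = (0.7 / 271) * 100
R = 0.258 %FS

0.258 %FS


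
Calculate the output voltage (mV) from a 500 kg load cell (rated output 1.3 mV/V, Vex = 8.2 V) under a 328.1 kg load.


Vout = rated_output * Vex * (load / capacity).
Vout = 1.3 * 8.2 * (328.1 / 500)
Vout = 1.3 * 8.2 * 0.6562
Vout = 6.995 mV

6.995 mV


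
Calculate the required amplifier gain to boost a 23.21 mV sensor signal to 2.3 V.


Gain = Vout / Vin (converting to same units).
G = 2.3 V / 23.21 mV
G = 2300.0 mV / 23.21 mV
G = 99.1

99.1


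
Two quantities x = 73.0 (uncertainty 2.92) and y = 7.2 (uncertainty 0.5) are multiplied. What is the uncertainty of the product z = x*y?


For a product z = x*y, the relative uncertainty is:
uz/z = sqrt((ux/x)^2 + (uy/y)^2)
Relative uncertainties: ux/x = 2.92/73.0 = 0.04
uy/y = 0.5/7.2 = 0.069444
z = 73.0 * 7.2 = 525.6
uz = 525.6 * sqrt(0.04^2 + 0.069444^2) = 42.122

42.122


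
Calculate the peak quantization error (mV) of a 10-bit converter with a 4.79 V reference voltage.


The maximum quantization error is +/- LSB/2.
LSB = Vref / 2^n = 4.79 / 1024 = 0.00467773 V
Max error = LSB / 2 = 0.00467773 / 2 = 0.00233887 V
Max error = 2.3389 mV

2.3389 mV


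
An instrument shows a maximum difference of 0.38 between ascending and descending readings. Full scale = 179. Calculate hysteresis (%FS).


Hysteresis = (max difference / full scale) * 100%.
H = (0.38 / 179) * 100
H = 0.212 %FS

0.212 %FS


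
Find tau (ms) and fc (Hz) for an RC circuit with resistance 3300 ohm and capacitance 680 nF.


Time constant: tau = R * C.
tau = 3300 * 6.80e-07 = 0.002244 s
tau = 2.244 ms
Cutoff frequency: fc = 1 / (2*pi*R*C).
fc = 1 / (2*pi*0.002244) = 70.92 Hz

tau = 2.244 ms, fc = 70.92 Hz


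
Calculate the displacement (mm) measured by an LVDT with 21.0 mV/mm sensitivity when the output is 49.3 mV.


Displacement = Vout / sensitivity.
d = 49.3 / 21.0
d = 2.348 mm

2.348 mm


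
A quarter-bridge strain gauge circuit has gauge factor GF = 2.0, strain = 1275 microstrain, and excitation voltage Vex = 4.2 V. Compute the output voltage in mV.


Quarter bridge output: Vout = (GF * epsilon * Vex) / 4.
Vout = (2.0 * 1275e-6 * 4.2) / 4
Vout = 0.01071 / 4 V
Vout = 0.0026775 V = 2.6775 mV

2.6775 mV


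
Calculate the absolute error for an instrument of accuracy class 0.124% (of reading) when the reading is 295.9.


Absolute error = (accuracy% / 100) * reading.
Error = (0.124 / 100) * 295.9
Error = 0.00124 * 295.9
Error = 0.3669

0.3669


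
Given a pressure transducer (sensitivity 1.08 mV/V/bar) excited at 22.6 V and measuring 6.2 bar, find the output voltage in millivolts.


Output = sensitivity * Vex * P.
Vout = 1.08 * 22.6 * 6.2
Vout = 24.408 * 6.2
Vout = 151.33 mV

151.33 mV


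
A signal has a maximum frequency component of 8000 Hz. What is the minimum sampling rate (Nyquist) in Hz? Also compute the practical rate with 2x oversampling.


By Nyquist theorem, fs_min = 2 * fmax.
fs_min = 2 * 8000 = 16000 Hz
Practical rate = 2 * fs_min = 2 * 16000 = 32000 Hz

fs_min = 16000 Hz, fs_practical = 32000 Hz


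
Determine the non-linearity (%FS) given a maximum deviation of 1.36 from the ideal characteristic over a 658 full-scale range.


Linearity error = (max deviation / full scale) * 100%.
Linearity = (1.36 / 658) * 100
Linearity = 0.207 %FS

0.207 %FS


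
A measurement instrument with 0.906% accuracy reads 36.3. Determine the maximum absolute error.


Absolute error = (accuracy% / 100) * reading.
Error = (0.906 / 100) * 36.3
Error = 0.00906 * 36.3
Error = 0.3289

0.3289


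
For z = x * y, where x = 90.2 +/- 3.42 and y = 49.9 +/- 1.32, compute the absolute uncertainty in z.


For a product z = x*y, the relative uncertainty is:
uz/z = sqrt((ux/x)^2 + (uy/y)^2)
Relative uncertainties: ux/x = 3.42/90.2 = 0.037916
uy/y = 1.32/49.9 = 0.026453
z = 90.2 * 49.9 = 4501.0
uz = 4501.0 * sqrt(0.037916^2 + 0.026453^2) = 208.087

208.087


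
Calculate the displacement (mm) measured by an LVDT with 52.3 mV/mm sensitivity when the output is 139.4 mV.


Displacement = Vout / sensitivity.
d = 139.4 / 52.3
d = 2.665 mm

2.665 mm


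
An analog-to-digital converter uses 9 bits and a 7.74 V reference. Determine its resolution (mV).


The resolution (LSB) of an ADC is Vref / 2^n.
LSB = 7.74 / 2^9
LSB = 7.74 / 512
LSB = 0.01511719 V = 15.1171875 mV

15.1171875 mV


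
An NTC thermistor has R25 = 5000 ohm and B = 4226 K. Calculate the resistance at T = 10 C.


NTC thermistor equation: Rt = R25 * exp(B * (1/T - 1/T25)).
T in Kelvin: 283.15 K, T25 = 298.15 K
1/T - 1/T25 = 1/283.15 - 1/298.15 = 0.00017768
B * (1/T - 1/T25) = 4226 * 0.00017768 = 0.7509
Rt = 5000 * exp(0.7509) = 10594.3 ohm

10594.3 ohm


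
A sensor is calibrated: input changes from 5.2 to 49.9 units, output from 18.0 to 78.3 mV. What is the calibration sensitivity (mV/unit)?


Sensitivity = (y2 - y1) / (x2 - x1).
S = (78.3 - 18.0) / (49.9 - 5.2)
S = 60.3 / 44.7
S = 1.349 mV/unit

1.349 mV/unit


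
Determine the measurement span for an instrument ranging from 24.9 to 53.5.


Span = upper range - lower range.
Span = 53.5 - (24.9)
Span = 28.6

28.6


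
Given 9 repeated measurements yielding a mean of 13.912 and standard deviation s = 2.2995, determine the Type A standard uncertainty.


The standard uncertainty for Type A evaluation is u = s / sqrt(n).
u = 2.2995 / sqrt(9)
u = 2.2995 / 3.0
u = 0.7665

0.7665


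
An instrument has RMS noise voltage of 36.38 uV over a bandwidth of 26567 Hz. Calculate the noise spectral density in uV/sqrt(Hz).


Noise spectral density = Vrms / sqrt(BW).
NSD = 36.38 / sqrt(26567)
NSD = 36.38 / 162.9939
NSD = 0.2232 uV/sqrt(Hz)

0.2232 uV/sqrt(Hz)


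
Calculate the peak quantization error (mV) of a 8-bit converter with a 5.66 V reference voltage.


The maximum quantization error is +/- LSB/2.
LSB = Vref / 2^n = 5.66 / 256 = 0.02210938 V
Max error = LSB / 2 = 0.02210938 / 2 = 0.01105469 V
Max error = 11.0547 mV

11.0547 mV


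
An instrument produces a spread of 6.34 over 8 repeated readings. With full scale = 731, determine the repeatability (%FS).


Repeatability = (spread / full scale) * 100%.
R = (6.34 / 731) * 100
R = 0.867 %FS

0.867 %FS


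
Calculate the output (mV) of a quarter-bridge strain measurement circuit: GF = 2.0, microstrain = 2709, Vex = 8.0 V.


Quarter bridge output: Vout = (GF * epsilon * Vex) / 4.
Vout = (2.0 * 2709e-6 * 8.0) / 4
Vout = 0.043344 / 4 V
Vout = 0.010836 V = 10.836 mV

10.836 mV


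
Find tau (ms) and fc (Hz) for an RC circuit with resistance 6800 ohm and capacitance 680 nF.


Time constant: tau = R * C.
tau = 6800 * 6.80e-07 = 0.004624 s
tau = 4.624 ms
Cutoff frequency: fc = 1 / (2*pi*R*C).
fc = 1 / (2*pi*0.004624) = 34.42 Hz

tau = 4.624 ms, fc = 34.42 Hz


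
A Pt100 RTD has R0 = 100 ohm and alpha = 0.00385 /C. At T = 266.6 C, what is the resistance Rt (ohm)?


The RTD equation: Rt = R0 * (1 + alpha * T).
Rt = 100 * (1 + 0.00385 * 266.6)
Rt = 100 * (1 + 1.02641)
Rt = 100 * 2.02641
Rt = 202.641 ohm

202.641 ohm


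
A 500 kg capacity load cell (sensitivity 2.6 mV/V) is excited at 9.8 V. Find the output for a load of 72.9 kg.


Vout = rated_output * Vex * (load / capacity).
Vout = 2.6 * 9.8 * (72.9 / 500)
Vout = 2.6 * 9.8 * 0.1458
Vout = 3.715 mV

3.715 mV


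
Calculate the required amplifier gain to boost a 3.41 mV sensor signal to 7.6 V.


Gain = Vout / Vin (converting to same units).
G = 7.6 V / 3.41 mV
G = 7600.0 mV / 3.41 mV
G = 2228.74

2228.74


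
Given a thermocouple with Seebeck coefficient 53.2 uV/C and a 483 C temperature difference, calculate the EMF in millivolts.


The thermocouple output V = sensitivity * dT.
V = 53.2 uV/C * 483 C
V = 25695.6 uV
V = 25.696 mV

25.696 mV


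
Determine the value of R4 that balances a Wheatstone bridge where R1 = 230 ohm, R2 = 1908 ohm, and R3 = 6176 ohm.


At balance: R1*R4 = R2*R3, so R4 = R2*R3/R1.
R4 = 1908 * 6176 / 230
R4 = 11783808 / 230
R4 = 51233.95 ohm

51233.95 ohm


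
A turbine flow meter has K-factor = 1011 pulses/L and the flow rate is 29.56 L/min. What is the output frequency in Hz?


Frequency = K * Q / 60 (converting L/min to L/s).
f = 1011 * 29.56 / 60
f = 29885.16 / 60
f = 498.09 Hz

498.09 Hz


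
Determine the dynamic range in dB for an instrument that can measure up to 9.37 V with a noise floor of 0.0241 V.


Dynamic range = 20 * log10(Vmax / Vnoise).
DR = 20 * log10(9.37 / 0.0241)
DR = 20 * log10(388.8)
DR = 51.79 dB

51.79 dB


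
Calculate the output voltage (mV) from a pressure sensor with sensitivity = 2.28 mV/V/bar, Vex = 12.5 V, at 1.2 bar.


Output = sensitivity * Vex * P.
Vout = 2.28 * 12.5 * 1.2
Vout = 28.5 * 1.2
Vout = 34.2 mV

34.2 mV


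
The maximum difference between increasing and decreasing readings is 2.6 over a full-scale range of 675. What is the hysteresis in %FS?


Hysteresis = (max difference / full scale) * 100%.
H = (2.6 / 675) * 100
H = 0.385 %FS

0.385 %FS


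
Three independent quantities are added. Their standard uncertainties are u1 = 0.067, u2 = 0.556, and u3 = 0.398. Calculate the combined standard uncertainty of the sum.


For a sum of independent quantities, uc = sqrt(u1^2 + u2^2 + u3^2).
uc = sqrt(0.067^2 + 0.556^2 + 0.398^2)
uc = sqrt(0.004489 + 0.309136 + 0.158404)
uc = 0.687

0.687


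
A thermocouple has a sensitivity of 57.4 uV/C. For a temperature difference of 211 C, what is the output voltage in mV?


The thermocouple output V = sensitivity * dT.
V = 57.4 uV/C * 211 C
V = 12111.4 uV
V = 12.111 mV

12.111 mV


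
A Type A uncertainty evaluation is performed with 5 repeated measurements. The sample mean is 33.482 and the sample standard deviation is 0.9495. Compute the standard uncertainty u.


The standard uncertainty for Type A evaluation is u = s / sqrt(n).
u = 0.9495 / sqrt(5)
u = 0.9495 / 2.2361
u = 0.4246

0.4246


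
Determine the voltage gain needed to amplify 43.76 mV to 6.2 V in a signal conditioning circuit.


Gain = Vout / Vin (converting to same units).
G = 6.2 V / 43.76 mV
G = 6200.0 mV / 43.76 mV
G = 141.68

141.68


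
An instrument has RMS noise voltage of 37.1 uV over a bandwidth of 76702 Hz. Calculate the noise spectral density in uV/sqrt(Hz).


Noise spectral density = Vrms / sqrt(BW).
NSD = 37.1 / sqrt(76702)
NSD = 37.1 / 276.9513
NSD = 0.134 uV/sqrt(Hz)

0.134 uV/sqrt(Hz)


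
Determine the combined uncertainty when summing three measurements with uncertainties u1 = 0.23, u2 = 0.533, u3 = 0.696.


For a sum of independent quantities, uc = sqrt(u1^2 + u2^2 + u3^2).
uc = sqrt(0.23^2 + 0.533^2 + 0.696^2)
uc = sqrt(0.0529 + 0.284089 + 0.484416)
uc = 0.9063

0.9063


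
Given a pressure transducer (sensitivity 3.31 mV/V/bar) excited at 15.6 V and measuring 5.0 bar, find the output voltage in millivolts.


Output = sensitivity * Vex * P.
Vout = 3.31 * 15.6 * 5.0
Vout = 51.636 * 5.0
Vout = 258.18 mV

258.18 mV


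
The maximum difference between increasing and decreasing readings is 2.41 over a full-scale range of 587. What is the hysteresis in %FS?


Hysteresis = (max difference / full scale) * 100%.
H = (2.41 / 587) * 100
H = 0.411 %FS

0.411 %FS


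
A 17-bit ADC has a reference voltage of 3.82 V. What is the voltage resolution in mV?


The resolution (LSB) of an ADC is Vref / 2^n.
LSB = 3.82 / 2^17
LSB = 3.82 / 131072
LSB = 2.914e-05 V = 0.02914429 mV

0.02914429 mV


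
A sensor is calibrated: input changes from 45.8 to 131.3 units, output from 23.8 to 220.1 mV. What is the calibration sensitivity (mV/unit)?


Sensitivity = (y2 - y1) / (x2 - x1).
S = (220.1 - 23.8) / (131.3 - 45.8)
S = 196.3 / 85.5
S = 2.2959 mV/unit

2.2959 mV/unit


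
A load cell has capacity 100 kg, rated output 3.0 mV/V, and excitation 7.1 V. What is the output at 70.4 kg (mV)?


Vout = rated_output * Vex * (load / capacity).
Vout = 3.0 * 7.1 * (70.4 / 100)
Vout = 3.0 * 7.1 * 0.704
Vout = 14.995 mV

14.995 mV


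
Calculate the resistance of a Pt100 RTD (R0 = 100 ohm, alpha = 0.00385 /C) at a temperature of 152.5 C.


The RTD equation: Rt = R0 * (1 + alpha * T).
Rt = 100 * (1 + 0.00385 * 152.5)
Rt = 100 * (1 + 0.587125)
Rt = 100 * 1.587125
Rt = 158.712 ohm

158.712 ohm


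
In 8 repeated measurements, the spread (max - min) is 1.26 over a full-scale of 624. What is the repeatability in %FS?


Repeatability = (spread / full scale) * 100%.
R = (1.26 / 624) * 100
R = 0.202 %FS

0.202 %FS


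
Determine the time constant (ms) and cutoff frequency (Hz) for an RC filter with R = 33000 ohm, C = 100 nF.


Time constant: tau = R * C.
tau = 33000 * 1.00e-07 = 0.0033 s
tau = 3.3 ms
Cutoff frequency: fc = 1 / (2*pi*R*C).
fc = 1 / (2*pi*0.0033) = 48.23 Hz

tau = 3.3 ms, fc = 48.23 Hz


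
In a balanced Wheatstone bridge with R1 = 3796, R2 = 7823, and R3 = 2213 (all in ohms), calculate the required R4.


At balance: R1*R4 = R2*R3, so R4 = R2*R3/R1.
R4 = 7823 * 2213 / 3796
R4 = 17312299 / 3796
R4 = 4560.67 ohm

4560.67 ohm


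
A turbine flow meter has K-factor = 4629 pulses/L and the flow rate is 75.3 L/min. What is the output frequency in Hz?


Frequency = K * Q / 60 (converting L/min to L/s).
f = 4629 * 75.3 / 60
f = 348563.7 / 60
f = 5809.4 Hz

5809.4 Hz


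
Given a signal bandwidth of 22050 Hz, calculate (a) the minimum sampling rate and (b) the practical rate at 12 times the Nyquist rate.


By Nyquist theorem, fs_min = 2 * fmax.
fs_min = 2 * 22050 = 44100 Hz
Practical rate = 12 * fs_min = 12 * 44100 = 529200 Hz

fs_min = 44100 Hz, fs_practical = 529200 Hz


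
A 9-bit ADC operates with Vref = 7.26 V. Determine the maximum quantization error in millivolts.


The maximum quantization error is +/- LSB/2.
LSB = Vref / 2^n = 7.26 / 512 = 0.01417969 V
Max error = LSB / 2 = 0.01417969 / 2 = 0.00708984 V
Max error = 7.0898 mV

7.0898 mV


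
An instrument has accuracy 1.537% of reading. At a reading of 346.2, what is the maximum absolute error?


Absolute error = (accuracy% / 100) * reading.
Error = (1.537 / 100) * 346.2
Error = 0.01537 * 346.2
Error = 5.3211

5.3211


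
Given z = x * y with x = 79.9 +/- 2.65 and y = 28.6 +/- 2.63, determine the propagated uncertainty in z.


For a product z = x*y, the relative uncertainty is:
uz/z = sqrt((ux/x)^2 + (uy/y)^2)
Relative uncertainties: ux/x = 2.65/79.9 = 0.033166
uy/y = 2.63/28.6 = 0.091958
z = 79.9 * 28.6 = 2285.1
uz = 2285.1 * sqrt(0.033166^2 + 0.091958^2) = 223.387

223.387


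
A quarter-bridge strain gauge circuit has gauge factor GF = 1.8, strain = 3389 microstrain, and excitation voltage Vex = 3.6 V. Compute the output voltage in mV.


Quarter bridge output: Vout = (GF * epsilon * Vex) / 4.
Vout = (1.8 * 3389e-6 * 3.6) / 4
Vout = 0.02196072 / 4 V
Vout = 0.00549018 V = 5.4902 mV

5.4902 mV


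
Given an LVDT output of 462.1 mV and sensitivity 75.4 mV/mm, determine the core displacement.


Displacement = Vout / sensitivity.
d = 462.1 / 75.4
d = 6.129 mm

6.129 mm


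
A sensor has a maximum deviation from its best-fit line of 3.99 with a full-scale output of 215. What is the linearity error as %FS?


Linearity error = (max deviation / full scale) * 100%.
Linearity = (3.99 / 215) * 100
Linearity = 1.856 %FS

1.856 %FS


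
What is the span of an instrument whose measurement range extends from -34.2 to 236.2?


Span = upper range - lower range.
Span = 236.2 - (-34.2)
Span = 270.4

270.4


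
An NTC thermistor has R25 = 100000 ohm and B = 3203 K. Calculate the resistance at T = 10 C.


NTC thermistor equation: Rt = R25 * exp(B * (1/T - 1/T25)).
T in Kelvin: 283.15 K, T25 = 298.15 K
1/T - 1/T25 = 1/283.15 - 1/298.15 = 0.00017768
B * (1/T - 1/T25) = 3203 * 0.00017768 = 0.5691
Rt = 100000 * exp(0.5691) = 176669.5 ohm

176669.5 ohm


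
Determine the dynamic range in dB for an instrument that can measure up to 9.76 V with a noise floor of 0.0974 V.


Dynamic range = 20 * log10(Vmax / Vnoise).
DR = 20 * log10(9.76 / 0.0974)
DR = 20 * log10(100.21)
DR = 40.02 dB

40.02 dB


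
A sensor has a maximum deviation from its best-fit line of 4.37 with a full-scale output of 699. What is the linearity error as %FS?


Linearity error = (max deviation / full scale) * 100%.
Linearity = (4.37 / 699) * 100
Linearity = 0.625 %FS

0.625 %FS


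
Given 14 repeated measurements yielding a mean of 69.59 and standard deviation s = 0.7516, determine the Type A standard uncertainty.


The standard uncertainty for Type A evaluation is u = s / sqrt(n).
u = 0.7516 / sqrt(14)
u = 0.7516 / 3.7417
u = 0.2009

0.2009


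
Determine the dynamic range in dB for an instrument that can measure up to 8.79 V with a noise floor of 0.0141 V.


Dynamic range = 20 * log10(Vmax / Vnoise).
DR = 20 * log10(8.79 / 0.0141)
DR = 20 * log10(623.4)
DR = 55.9 dB

55.9 dB


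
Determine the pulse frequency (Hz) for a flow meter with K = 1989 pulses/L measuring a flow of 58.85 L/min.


Frequency = K * Q / 60 (converting L/min to L/s).
f = 1989 * 58.85 / 60
f = 117052.65 / 60
f = 1950.88 Hz

1950.88 Hz


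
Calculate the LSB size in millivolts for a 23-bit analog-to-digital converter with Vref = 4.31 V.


The resolution (LSB) of an ADC is Vref / 2^n.
LSB = 4.31 / 2^23
LSB = 4.31 / 8388608
LSB = 5.1e-07 V = 0.00051379 mV

0.00051379 mV


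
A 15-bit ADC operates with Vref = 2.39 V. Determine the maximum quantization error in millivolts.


The maximum quantization error is +/- LSB/2.
LSB = Vref / 2^n = 2.39 / 32768 = 7.294e-05 V
Max error = LSB / 2 = 7.294e-05 / 2 = 3.647e-05 V
Max error = 0.0365 mV

0.0365 mV


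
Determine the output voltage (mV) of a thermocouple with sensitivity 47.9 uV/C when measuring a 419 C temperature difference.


The thermocouple output V = sensitivity * dT.
V = 47.9 uV/C * 419 C
V = 20070.1 uV
V = 20.07 mV

20.07 mV


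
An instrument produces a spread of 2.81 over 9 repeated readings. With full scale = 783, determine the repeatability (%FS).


Repeatability = (spread / full scale) * 100%.
R = (2.81 / 783) * 100
R = 0.359 %FS

0.359 %FS


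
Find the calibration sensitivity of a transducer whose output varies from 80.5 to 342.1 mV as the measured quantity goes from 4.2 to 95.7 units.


Sensitivity = (y2 - y1) / (x2 - x1).
S = (342.1 - 80.5) / (95.7 - 4.2)
S = 261.6 / 91.5
S = 2.859 mV/unit

2.859 mV/unit


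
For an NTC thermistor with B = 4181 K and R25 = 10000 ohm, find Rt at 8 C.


NTC thermistor equation: Rt = R25 * exp(B * (1/T - 1/T25)).
T in Kelvin: 281.15 K, T25 = 298.15 K
1/T - 1/T25 = 1/281.15 - 1/298.15 = 0.0002028
B * (1/T - 1/T25) = 4181 * 0.0002028 = 0.8479
Rt = 10000 * exp(0.8479) = 23347.9 ohm

23347.9 ohm


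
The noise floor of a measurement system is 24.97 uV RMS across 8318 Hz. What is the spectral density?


Noise spectral density = Vrms / sqrt(BW).
NSD = 24.97 / sqrt(8318)
NSD = 24.97 / 91.2031
NSD = 0.2738 uV/sqrt(Hz)

0.2738 uV/sqrt(Hz)


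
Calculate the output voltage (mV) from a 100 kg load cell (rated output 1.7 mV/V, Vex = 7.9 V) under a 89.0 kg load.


Vout = rated_output * Vex * (load / capacity).
Vout = 1.7 * 7.9 * (89.0 / 100)
Vout = 1.7 * 7.9 * 0.89
Vout = 11.953 mV

11.953 mV


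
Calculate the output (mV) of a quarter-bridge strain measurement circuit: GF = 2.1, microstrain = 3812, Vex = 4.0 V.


Quarter bridge output: Vout = (GF * epsilon * Vex) / 4.
Vout = (2.1 * 3812e-6 * 4.0) / 4
Vout = 0.0320208 / 4 V
Vout = 0.0080052 V = 8.0052 mV

8.0052 mV


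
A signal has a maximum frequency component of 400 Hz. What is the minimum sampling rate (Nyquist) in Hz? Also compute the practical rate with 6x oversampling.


By Nyquist theorem, fs_min = 2 * fmax.
fs_min = 2 * 400 = 800 Hz
Practical rate = 6 * fs_min = 6 * 800 = 4800 Hz

fs_min = 800 Hz, fs_practical = 4800 Hz


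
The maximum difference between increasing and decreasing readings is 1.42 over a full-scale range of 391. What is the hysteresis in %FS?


Hysteresis = (max difference / full scale) * 100%.
H = (1.42 / 391) * 100
H = 0.363 %FS

0.363 %FS


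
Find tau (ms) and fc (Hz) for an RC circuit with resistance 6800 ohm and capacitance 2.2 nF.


Time constant: tau = R * C.
tau = 6800 * 2.20e-09 = 1.496e-05 s
tau = 0.015 ms
Cutoff frequency: fc = 1 / (2*pi*R*C).
fc = 1 / (2*pi*1.496e-05) = 10638.7 Hz

tau = 0.015 ms, fc = 10638.7 Hz


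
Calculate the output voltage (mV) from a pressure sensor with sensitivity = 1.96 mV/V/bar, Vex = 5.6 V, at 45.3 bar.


Output = sensitivity * Vex * P.
Vout = 1.96 * 5.6 * 45.3
Vout = 10.976 * 45.3
Vout = 497.21 mV

497.21 mV


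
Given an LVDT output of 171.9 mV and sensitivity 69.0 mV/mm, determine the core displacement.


Displacement = Vout / sensitivity.
d = 171.9 / 69.0
d = 2.491 mm

2.491 mm


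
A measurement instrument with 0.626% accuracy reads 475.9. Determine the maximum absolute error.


Absolute error = (accuracy% / 100) * reading.
Error = (0.626 / 100) * 475.9
Error = 0.00626 * 475.9
Error = 2.9791

2.9791


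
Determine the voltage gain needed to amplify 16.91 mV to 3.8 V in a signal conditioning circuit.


Gain = Vout / Vin (converting to same units).
G = 3.8 V / 16.91 mV
G = 3800.0 mV / 16.91 mV
G = 224.72

224.72


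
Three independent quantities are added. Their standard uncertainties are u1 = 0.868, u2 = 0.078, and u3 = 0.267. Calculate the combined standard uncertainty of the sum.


For a sum of independent quantities, uc = sqrt(u1^2 + u2^2 + u3^2).
uc = sqrt(0.868^2 + 0.078^2 + 0.267^2)
uc = sqrt(0.753424 + 0.006084 + 0.071289)
uc = 0.9115

0.9115


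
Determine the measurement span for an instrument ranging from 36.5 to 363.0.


Span = upper range - lower range.
Span = 363.0 - (36.5)
Span = 326.5

326.5


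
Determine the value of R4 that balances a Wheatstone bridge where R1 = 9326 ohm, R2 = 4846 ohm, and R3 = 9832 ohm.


At balance: R1*R4 = R2*R3, so R4 = R2*R3/R1.
R4 = 4846 * 9832 / 9326
R4 = 47645872 / 9326
R4 = 5108.93 ohm

5108.93 ohm


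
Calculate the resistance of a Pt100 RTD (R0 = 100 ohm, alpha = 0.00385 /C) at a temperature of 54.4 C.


The RTD equation: Rt = R0 * (1 + alpha * T).
Rt = 100 * (1 + 0.00385 * 54.4)
Rt = 100 * (1 + 0.20944)
Rt = 100 * 1.20944
Rt = 120.944 ohm

120.944 ohm


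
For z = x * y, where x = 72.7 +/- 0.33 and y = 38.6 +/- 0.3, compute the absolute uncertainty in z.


For a product z = x*y, the relative uncertainty is:
uz/z = sqrt((ux/x)^2 + (uy/y)^2)
Relative uncertainties: ux/x = 0.33/72.7 = 0.004539
uy/y = 0.3/38.6 = 0.007772
z = 72.7 * 38.6 = 2806.2
uz = 2806.2 * sqrt(0.004539^2 + 0.007772^2) = 25.257

25.257


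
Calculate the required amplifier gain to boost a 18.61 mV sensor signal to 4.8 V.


Gain = Vout / Vin (converting to same units).
G = 4.8 V / 18.61 mV
G = 4800.0 mV / 18.61 mV
G = 257.93

257.93


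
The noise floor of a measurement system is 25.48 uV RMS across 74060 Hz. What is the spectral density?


Noise spectral density = Vrms / sqrt(BW).
NSD = 25.48 / sqrt(74060)
NSD = 25.48 / 272.1397
NSD = 0.0936 uV/sqrt(Hz)

0.0936 uV/sqrt(Hz)


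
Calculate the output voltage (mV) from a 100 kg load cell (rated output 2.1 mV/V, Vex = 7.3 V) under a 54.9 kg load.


Vout = rated_output * Vex * (load / capacity).
Vout = 2.1 * 7.3 * (54.9 / 100)
Vout = 2.1 * 7.3 * 0.549
Vout = 8.416 mV

8.416 mV


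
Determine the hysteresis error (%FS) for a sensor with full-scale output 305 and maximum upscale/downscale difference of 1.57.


Hysteresis = (max difference / full scale) * 100%.
H = (1.57 / 305) * 100
H = 0.515 %FS

0.515 %FS


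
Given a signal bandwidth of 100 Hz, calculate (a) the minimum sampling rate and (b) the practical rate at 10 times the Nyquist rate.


By Nyquist theorem, fs_min = 2 * fmax.
fs_min = 2 * 100 = 200 Hz
Practical rate = 10 * fs_min = 10 * 200 = 2000 Hz

fs_min = 200 Hz, fs_practical = 2000 Hz


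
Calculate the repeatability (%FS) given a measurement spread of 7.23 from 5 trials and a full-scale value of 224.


Repeatability = (spread / full scale) * 100%.
R = (7.23 / 224) * 100
R = 3.228 %FS

3.228 %FS
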